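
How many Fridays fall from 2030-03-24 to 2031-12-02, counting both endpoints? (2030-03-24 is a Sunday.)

2030-03-24 is a Sunday; the first Friday on or after it is 2030-03-29 (5 days later).
From 2030-03-29 to 2031-12-02: 277 + 336 = 613 days (rest of 2030, to 2031-12-02 in 2031).
613 ÷ 7 = 87 full weeks with remainder 4, so 87 more Fridays after the first → 88.

88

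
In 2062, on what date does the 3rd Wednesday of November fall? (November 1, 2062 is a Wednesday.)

November 2062 begins on a Wednesday, so the first Wednesday is November 1.
The 3rd Wednesday is 2 weeks later: 1 + 14 = 15.

2062-11-15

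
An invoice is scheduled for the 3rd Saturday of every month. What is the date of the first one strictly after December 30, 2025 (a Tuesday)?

January 17, 2026

December 2025 starts on a Monday; its first Saturday is the 6th, so the 3rd Saturday is the 20th — December 20, 2025.
That is not after December 30, 2025, so look at January 2026.
January 2026 starts on a Thursday; its first Saturday is the 3rd, so the 3rd Saturday is the 17th — January 17, 2026.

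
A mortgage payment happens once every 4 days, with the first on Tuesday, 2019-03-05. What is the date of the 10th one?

The 10th occurrence is 9 intervals after the first: 9 × 4 = 36 days after 2019-03-05.
March has 31 days — 26 days to the end of March leaves 10.
10 days into April → 2019-04-10.

2019-04-10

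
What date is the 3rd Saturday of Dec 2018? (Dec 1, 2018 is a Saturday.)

Dec 15, 2018

Dec 2018 begins on a Saturday, so the first Saturday is Dec 1.
The 3rd Saturday is 2 weeks later: 1 + 14 = 15.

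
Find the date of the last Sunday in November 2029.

The first Sunday of November 2029 is November 4.
November 2029 has 30 days. Adding weeks: 4, 11, 18, 25 — the last one ≤ 30 is the 25th.

November 25, 2029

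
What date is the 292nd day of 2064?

October 18, 2064

January has 31 days (292 − 31 = 261 remain).
February has 29 days (261 − 29 = 232 remain).
March has 31 days (232 − 31 = 201 remain).
April has 30 days (201 − 30 = 171 remain).
May has 31 days (171 − 31 = 140 remain).
June has 30 days (140 − 30 = 110 remain).
July has 31 days (110 − 31 = 79 remain).
August has 31 days (79 − 31 = 48 remain).
September has 30 days (48 − 30 = 18 remain).
18 into October → October 18.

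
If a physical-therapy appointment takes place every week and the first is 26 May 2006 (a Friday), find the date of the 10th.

28 July 2006

The 10th occurrence is 9 intervals after the first: 9 × 7 = 63 days after 26 May 2006.
May has 31 days — 5 days to the end of May leaves 58.
June has 30 days (28 left).
28 days into July → 28 July 2006.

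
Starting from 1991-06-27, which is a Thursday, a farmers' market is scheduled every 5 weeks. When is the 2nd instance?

The 2nd occurrence is 1 interval after the first: 1 × 35 = 35 days after 1991-06-27.
June has 30 days — 3 days to the end of June leaves 32.
July has 31 days (1 left).
1 day into August → 1991-08-01.

1991-08-01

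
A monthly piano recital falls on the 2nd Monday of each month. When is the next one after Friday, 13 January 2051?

13 February 2051

January 2051 starts on a Sunday; its first Monday is the 2nd, so the 2nd Monday is the 9th — 9 January 2051.
That is not after 13 January 2051, so look at February 2051.
February 2051 starts on a Wednesday; its first Monday is the 6th, so the 2nd Monday is the 13th — 13 February 2051.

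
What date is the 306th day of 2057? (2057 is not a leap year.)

January has 31 days (306 − 31 = 275 remain).
February has 28 days (275 − 28 = 247 remain).
March has 31 days (247 − 31 = 216 remain).
April has 30 days (216 − 30 = 186 remain).
May has 31 days (186 − 31 = 155 remain).
June has 30 days (155 − 30 = 125 remain).
July has 31 days (125 − 31 = 94 remain).
August has 31 days (94 − 31 = 63 remain).
September has 30 days (63 − 30 = 33 remain).
October has 31 days (33 − 31 = 2 remain).
2 into November → November 2.

November 2, 2057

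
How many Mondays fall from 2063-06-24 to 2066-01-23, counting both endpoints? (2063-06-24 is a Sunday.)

2063-06-24 is a Sunday; the first Monday on or after it is 2063-06-25 (1 day later).
From 2063-06-25 to 2066-01-23: 189 + 366 + 365 + 23 = 943 days (rest of 2063, 2064, 2065, to 2066-01-23 in 2066).
943 ÷ 7 = 134 full weeks with remainder 5, so 134 more Mondays after the first → 135.

135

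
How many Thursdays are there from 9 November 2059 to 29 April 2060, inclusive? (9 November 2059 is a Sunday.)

25

9 November 2059 is a Sunday; the first Thursday on or after it is 13 November 2059 (4 days later).
From 13 November 2059 to 29 April 2060: 17 + 31 + 31 + 29 + 31 + 29 = 168 days (rest of November, December, January, February, March, April).
168 ÷ 7 = 24 full weeks with remainder 0, so 24 more Thursdays after the first → 25.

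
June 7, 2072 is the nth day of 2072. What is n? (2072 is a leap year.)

159

Days in months before June: 31 + 29 + 31 + 30 + 31 = 152.
Plus 7 days into June → day 159.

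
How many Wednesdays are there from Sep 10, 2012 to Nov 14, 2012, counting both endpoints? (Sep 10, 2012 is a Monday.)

Sep 10, 2012 is a Monday; the first Wednesday on or after it is Sep 12, 2012 (2 days later).
From Sep 12, 2012 to Nov 14, 2012: 18 + 31 + 14 = 63 days (rest of Sep, Oct, Nov).
63 ÷ 7 = 9 full weeks with remainder 0, so 9 more Wednesdays after the first → 10.

10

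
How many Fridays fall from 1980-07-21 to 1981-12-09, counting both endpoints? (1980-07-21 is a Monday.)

72

1980-07-21 is a Monday; the first Friday on or after it is 1980-07-25 (4 days later).
From 1980-07-25 to 1981-12-09: 159 + 343 = 502 days (rest of 1980, to 1981-12-09 in 1981).
502 ÷ 7 = 71 full weeks with remainder 5, so 71 more Fridays after the first → 72.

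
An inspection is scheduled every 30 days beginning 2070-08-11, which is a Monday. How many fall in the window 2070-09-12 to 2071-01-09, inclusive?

Occurrences land 30·i days after 2070-08-11 for i = 0, 1, 2, …
2070-09-12 is 32 days after the start; 32 ÷ 30 = 1 remainder 2; since the remainder is 2, round up to i = 2. First occurrence in the window: #3 on 2070-10-10 (2×30 = 60 days in).
2071-01-09 is 151 days after the start; 151 ÷ 30 = 5 remainder 1. Last occurrence in the window: #6 on 2071-01-08.
Occurrences #3 through #6: 4 in total.

4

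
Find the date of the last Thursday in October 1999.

October 1999 begins on a Friday, so the first Thursday is October 7 (6 days later).
October 1999 has 31 days. Adding weeks: 7, 14, 21, 28 — the last one ≤ 31 is the 28th.

1999-10-28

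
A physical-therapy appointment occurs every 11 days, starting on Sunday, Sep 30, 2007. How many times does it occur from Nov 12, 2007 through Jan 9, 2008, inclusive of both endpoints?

6

Occurrences land 11·i days after Sep 30, 2007 for i = 0, 1, 2, …
Nov 12, 2007 is 43 days after the start; 43 ÷ 11 = 3 remainder 10; since the remainder is 10, round up to i = 4. First occurrence in the window: #5 on Nov 13, 2007 (4×11 = 44 days in).
Jan 9, 2008 is 101 days after the start; 101 ÷ 11 = 9 remainder 2. Last occurrence in the window: #10 on Jan 7, 2008.
Occurrences #5 through #10: 6 in total.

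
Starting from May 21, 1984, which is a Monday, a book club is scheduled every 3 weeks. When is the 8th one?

The 8th occurrence is 7 intervals after the first: 7 × 21 = 147 days after May 21, 1984.
May has 31 days — 10 days to the end of May leaves 137.
June has 30 days (107 left).
July has 31 days (76 left).
August has 31 days (45 left).
September has 30 days (15 left).
15 days into October → October 15, 1984.

October 15, 1984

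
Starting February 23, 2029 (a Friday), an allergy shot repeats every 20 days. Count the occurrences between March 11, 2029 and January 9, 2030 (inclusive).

Occurrences land 20·i days after February 23, 2029 for i = 0, 1, 2, …
March 11, 2029 is 16 days after the start; 16 ÷ 20 = 0 remainder 16; since the remainder is 16, round up to i = 1. First occurrence in the window: #2 on March 15, 2029 (1×20 = 20 days in).
January 9, 2030 is 320 days after the start; 320 ÷ 20 = 16 remainder 0. Last occurrence in the window: #17 on January 9, 2030.
Occurrences #2 through #17: 16 in total.

16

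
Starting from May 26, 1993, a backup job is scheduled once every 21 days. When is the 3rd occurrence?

Jul 7, 1993

The 3rd occurrence is 2 intervals after the first: 2 × 21 = 42 days after May 26, 1993.
May has 31 days — 5 days to the end of May leaves 37.
Jun has 30 days (7 left).
7 days into Jul → Jul 7, 1993.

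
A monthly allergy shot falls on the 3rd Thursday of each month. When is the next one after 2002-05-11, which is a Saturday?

2002-05-16

May 2002 starts on a Wednesday; its first Thursday is the 2nd, so the 3rd Thursday is the 16th — 2002-05-16.
2002-05-16 is after 2002-05-11, so that is the next one.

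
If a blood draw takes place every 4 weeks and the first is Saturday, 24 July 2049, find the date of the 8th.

5 February 2050

The 8th occurrence is 7 intervals after the first: 7 × 28 = 196 days after 24 July 2049.
July has 31 days — 7 days to the end of July leaves 189.
August has 31 days (158 left).
September has 30 days (128 left).
October has 31 days (97 left).
November has 30 days (67 left).
December has 31 days (36 left).
January has 31 days (5 left).
5 days into February → 5 February 2050.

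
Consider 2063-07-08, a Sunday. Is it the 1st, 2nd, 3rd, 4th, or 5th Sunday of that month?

Day 8 falls in week ⌈8/7⌉ of the month.
Days 1–7 hold the 1st Sunday, 8–14 the 2nd, 15–21 the 3rd, 22–28 the 4th, 29–31 the 5th.
8 is in the range for the 2nd.

2nd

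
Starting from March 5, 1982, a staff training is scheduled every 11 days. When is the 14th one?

The 14th occurrence is 13 intervals after the first: 13 × 11 = 143 days after March 5, 1982.
March has 31 days — 26 days to the end of March leaves 117.
April has 30 days (87 left).
May has 31 days (56 left).
June has 30 days (26 left).
26 days into July → July 26, 1982.

July 26, 1982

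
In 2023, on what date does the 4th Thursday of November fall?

November 23, 2023

November 2023 begins on a Wednesday, so the first Thursday is November 2 (1 day later).
The 4th Thursday is 3 weeks later: 2 + 21 = 23.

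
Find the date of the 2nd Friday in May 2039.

May 2039 begins on a Sunday, so the first Friday is May 6 (5 days later).
The 2nd Friday is 1 weeks later: 6 + 7 = 13.

May 13, 2039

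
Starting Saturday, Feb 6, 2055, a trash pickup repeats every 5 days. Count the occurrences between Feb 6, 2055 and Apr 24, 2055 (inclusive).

16

Occurrences land 5·i days after Feb 6, 2055 for i = 0, 1, 2, …
The window opens on the start date, so the first occurrence inside is #1 on Feb 6, 2055.
Apr 24, 2055 is 77 days after the start; 77 ÷ 5 = 15 remainder 2. Last occurrence in the window: #16 on Apr 22, 2055.
Occurrences #1 through #16: 16 in total.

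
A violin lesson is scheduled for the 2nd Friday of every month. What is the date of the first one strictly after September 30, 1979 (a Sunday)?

September 1979 starts on a Saturday; its first Friday is the 7th, so the 2nd Friday is the 14th — September 14, 1979.
That is not after September 30, 1979, so look at October 1979.
October 1979 starts on a Monday; its first Friday is the 5th, so the 2nd Friday is the 12th — October 12, 1979.

October 12, 1979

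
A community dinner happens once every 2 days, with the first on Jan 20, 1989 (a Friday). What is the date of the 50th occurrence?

Apr 28, 1989

The 50th occurrence is 49 intervals after the first: 49 × 2 = 98 days after Jan 20, 1989.
Jan has 31 days — 11 days to the end of Jan leaves 87.
Feb has 28 days (59 left).
Mar has 31 days (28 left).
28 days into Apr → Apr 28, 1989.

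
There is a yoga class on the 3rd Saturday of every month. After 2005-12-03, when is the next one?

December 2005 starts on a Thursday; its first Saturday is the 3rd, so the 3rd Saturday is the 17th — 2005-12-17.
2005-12-17 is after 2005-12-03, so that is the next one.

2005-12-17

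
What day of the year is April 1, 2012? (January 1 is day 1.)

Days in months before April: 31 + 29 + 31 = 91.
Plus 1 day into April → day 92.

92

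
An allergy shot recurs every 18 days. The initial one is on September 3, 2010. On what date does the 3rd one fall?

October 9, 2010

The 3rd occurrence is 2 intervals after the first: 2 × 18 = 36 days after September 3, 2010.
September has 30 days — 27 days to the end of September leaves 9.
9 days into October → October 9, 2010.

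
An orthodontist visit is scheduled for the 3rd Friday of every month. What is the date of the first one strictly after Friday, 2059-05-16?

May 2059 starts on a Thursday; its first Friday is the 2nd, so the 3rd Friday is the 16th — 2059-05-16.
That is not after 2059-05-16, so look at June 2059.
June 2059 starts on a Sunday; its first Friday is the 6th, so the 3rd Friday is the 20th — 2059-06-20.

2059-06-20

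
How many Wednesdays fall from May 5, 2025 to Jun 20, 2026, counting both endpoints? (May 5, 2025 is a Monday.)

May 5, 2025 is a Monday; the first Wednesday on or after it is May 7, 2025 (2 days later).
From May 7, 2025 to Jun 20, 2026: 238 + 171 = 409 days (rest of 2025, to Jun 20, 2026 in 2026).
409 ÷ 7 = 58 full weeks with remainder 3, so 58 more Wednesdays after the first → 59.

59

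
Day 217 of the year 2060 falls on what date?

August 4, 2060

January has 31 days (217 − 31 = 186 remain).
February has 29 days (186 − 29 = 157 remain).
March has 31 days (157 − 31 = 126 remain).
April has 30 days (126 − 30 = 96 remain).
May has 31 days (96 − 31 = 65 remain).
June has 30 days (65 − 30 = 35 remain).
July has 31 days (35 − 31 = 4 remain).
4 into August → August 4.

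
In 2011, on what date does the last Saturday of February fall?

February 2011 begins on a Tuesday, so the first Saturday is February 5 (4 days later).
February 2011 has 28 days. Adding weeks: 5, 12, 19, 26 — the last one ≤ 28 is the 26th.

February 26, 2011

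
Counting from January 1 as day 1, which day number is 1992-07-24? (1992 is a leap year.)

Days in months before July: 31 + 29 + 31 + 30 + 31 + 30 = 182.
Plus 24 days into July → day 206.

206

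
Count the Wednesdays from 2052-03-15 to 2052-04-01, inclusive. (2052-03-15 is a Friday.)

2

2052-03-15 is a Friday; the first Wednesday on or after it is 2052-03-20 (5 days later).
From 2052-03-20 to 2052-04-01: 11 + 1 = 12 days (rest of March, April).
12 ÷ 7 = 1 full weeks with remainder 5, so 1 more Wednesdays after the first → 2.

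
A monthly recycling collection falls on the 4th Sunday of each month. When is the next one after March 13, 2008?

March 23, 2008

March 2008 starts on a Saturday; its first Sunday is the 2nd, so the 4th Sunday is the 23rd — March 23, 2008.
March 23, 2008 is after March 13, 2008, so that is the next one.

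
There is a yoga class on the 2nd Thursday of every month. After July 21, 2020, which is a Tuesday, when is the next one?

August 13, 2020

July 2020 starts on a Wednesday; its first Thursday is the 2nd, so the 2nd Thursday is the 9th — July 9, 2020.
That is not after July 21, 2020, so look at August 2020.
August 2020 starts on a Saturday; its first Thursday is the 6th, so the 2nd Thursday is the 13th — August 13, 2020.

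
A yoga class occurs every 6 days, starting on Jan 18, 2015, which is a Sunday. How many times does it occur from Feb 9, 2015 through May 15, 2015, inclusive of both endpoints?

Occurrences land 6·i days after Jan 18, 2015 for i = 0, 1, 2, …
Feb 9, 2015 is 22 days after the start; 22 ÷ 6 = 3 remainder 4; since the remainder is 4, round up to i = 4. First occurrence in the window: #5 on Feb 11, 2015 (4×6 = 24 days in).
May 15, 2015 is 117 days after the start; 117 ÷ 6 = 19 remainder 3. Last occurrence in the window: #20 on May 12, 2015.
Occurrences #5 through #20: 16 in total.

16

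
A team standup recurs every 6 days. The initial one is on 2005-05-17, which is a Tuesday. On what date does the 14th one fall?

2005-08-03

The 14th occurrence is 13 intervals after the first: 13 × 6 = 78 days after 2005-05-17.
May has 31 days — 14 days to the end of May leaves 64.
June has 30 days (34 left).
July has 31 days (3 left).
3 days into August → 2005-08-03.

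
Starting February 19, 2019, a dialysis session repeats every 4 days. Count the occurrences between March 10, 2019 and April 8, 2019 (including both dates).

Occurrences land 4·i days after February 19, 2019 for i = 0, 1, 2, …
March 10, 2019 is 19 days after the start; 19 ÷ 4 = 4 remainder 3; since the remainder is 3, round up to i = 5. First occurrence in the window: #6 on March 11, 2019 (5×4 = 20 days in).
April 8, 2019 is 48 days after the start; 48 ÷ 4 = 12 remainder 0. Last occurrence in the window: #13 on April 8, 2019.
Occurrences #6 through #13: 8 in total.

8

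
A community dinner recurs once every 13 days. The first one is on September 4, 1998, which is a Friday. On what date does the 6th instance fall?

The 6th occurrence is 5 intervals after the first: 5 × 13 = 65 days after September 4, 1998.
September has 30 days — 26 days to the end of September leaves 39.
October has 31 days (8 left).
8 days into November → November 8, 1998.

November 8, 1998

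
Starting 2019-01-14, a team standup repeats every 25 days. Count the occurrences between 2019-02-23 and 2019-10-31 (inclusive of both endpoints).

Occurrences land 25·i days after 2019-01-14 for i = 0, 1, 2, …
2019-02-23 is 40 days after the start; 40 ÷ 25 = 1 remainder 15; since the remainder is 15, round up to i = 2. First occurrence in the window: #3 on 2019-03-05 (2×25 = 50 days in).
2019-10-31 is 290 days after the start; 290 ÷ 25 = 11 remainder 15. Last occurrence in the window: #12 on 2019-10-16.
Occurrences #3 through #12: 10 in total.

10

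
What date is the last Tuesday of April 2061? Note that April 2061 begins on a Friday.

26 April 2061

April 2061 begins on a Friday, so the first Tuesday is April 5 (4 days later).
April 2061 has 30 days. Adding weeks: 5, 12, 19, 26 — the last one ≤ 30 is the 26th.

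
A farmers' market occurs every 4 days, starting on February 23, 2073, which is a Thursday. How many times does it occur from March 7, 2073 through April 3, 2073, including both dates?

Occurrences land 4·i days after February 23, 2073 for i = 0, 1, 2, …
March 7, 2073 is 12 days after the start; 12 ÷ 4 = 3 remainder 0. First occurrence in the window: #4 on March 7, 2073 (3×4 = 12 days in).
April 3, 2073 is 39 days after the start; 39 ÷ 4 = 9 remainder 3. Last occurrence in the window: #10 on March 31, 2073.
Occurrences #4 through #10: 7 in total.

7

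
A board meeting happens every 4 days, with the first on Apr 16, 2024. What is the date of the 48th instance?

The 48th occurrence is 47 intervals after the first: 47 × 4 = 188 days after Apr 16, 2024.
Apr has 30 days — 14 days to the end of Apr leaves 174.
May has 31 days (143 left).
Jun has 30 days (113 left).
Jul has 31 days (82 left).
Aug has 31 days (51 left).
Sep has 30 days (21 left).
21 days into Oct → Oct 21, 2024.

Oct 21, 2024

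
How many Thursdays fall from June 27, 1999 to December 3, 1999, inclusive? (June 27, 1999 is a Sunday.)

June 27, 1999 is a Sunday; the first Thursday on or after it is July 1, 1999 (4 days later).
From July 1, 1999 to December 3, 1999: 30 + 31 + 30 + 31 + 30 + 3 = 155 days (rest of July, August, September, October, November, December).
155 ÷ 7 = 22 full weeks with remainder 1, so 22 more Thursdays after the first → 23.

23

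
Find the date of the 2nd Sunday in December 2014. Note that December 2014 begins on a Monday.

14 December 2014

December 2014 begins on a Monday, so the first Sunday is December 7 (6 days later).
The 2nd Sunday is 1 weeks later: 7 + 7 = 14.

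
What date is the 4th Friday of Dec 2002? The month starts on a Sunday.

Dec 27, 2002

Dec 2002 begins on a Sunday, so the first Friday is Dec 6 (5 days later).
The 4th Friday is 3 weeks later: 6 + 21 = 27.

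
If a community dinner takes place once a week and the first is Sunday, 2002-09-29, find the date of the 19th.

2003-02-02

The 19th occurrence is 18 intervals after the first: 18 × 7 = 126 days after 2002-09-29.
September has 30 days — 1 day to the end of September leaves 125.
October has 31 days (94 left).
November has 30 days (64 left).
December has 31 days (33 left).
January has 31 days (2 left).
2 days into February → 2003-02-02.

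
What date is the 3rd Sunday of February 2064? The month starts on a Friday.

February 17, 2064

February 2064 begins on a Friday, so the first Sunday is February 3 (2 days later).
The 3rd Sunday is 2 weeks later: 3 + 14 = 17.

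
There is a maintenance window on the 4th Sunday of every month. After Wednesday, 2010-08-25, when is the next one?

August 2010 starts on a Sunday; its first Sunday is the 1st, so the 4th Sunday is the 22nd — 2010-08-22.
That is not after 2010-08-25, so look at September 2010.
September 2010 starts on a Wednesday; its first Sunday is the 5th, so the 4th Sunday is the 26th — 2010-09-26.

2010-09-26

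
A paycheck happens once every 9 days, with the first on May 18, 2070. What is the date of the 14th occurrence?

September 12, 2070

The 14th occurrence is 13 intervals after the first: 13 × 9 = 117 days after May 18, 2070.
May has 31 days — 13 days to the end of May leaves 104.
June has 30 days (74 left).
July has 31 days (43 left).
August has 31 days (12 left).
12 days into September → September 12, 2070.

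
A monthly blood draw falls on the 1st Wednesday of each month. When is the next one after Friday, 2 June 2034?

7 June 2034

June 2034 starts on a Thursday, so its 1st Wednesday is 7 June 2034 (6 days in).
7 June 2034 is after 2 June 2034, so that is the next one.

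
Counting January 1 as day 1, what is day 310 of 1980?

January has 31 days (310 − 31 = 279 remain).
February has 29 days (279 − 29 = 250 remain).
March has 31 days (250 − 31 = 219 remain).
April has 30 days (219 − 30 = 189 remain).
May has 31 days (189 − 31 = 158 remain).
June has 30 days (158 − 30 = 128 remain).
July has 31 days (128 − 31 = 97 remain).
August has 31 days (97 − 31 = 66 remain).
September has 30 days (66 − 30 = 36 remain).
October has 31 days (36 − 31 = 5 remain).
5 into November → November 5.

1980-11-05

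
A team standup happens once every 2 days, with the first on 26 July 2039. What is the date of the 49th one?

The 49th occurrence is 48 intervals after the first: 48 × 2 = 96 days after 26 July 2039.
July has 31 days — 5 days to the end of July leaves 91.
August has 31 days (60 left).
September has 30 days (30 left).
30 days into October → 30 October 2039.

30 October 2039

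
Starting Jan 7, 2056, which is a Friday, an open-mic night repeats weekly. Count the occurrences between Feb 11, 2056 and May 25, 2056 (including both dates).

15

Occurrences land 7·i days after Jan 7, 2056 for i = 0, 1, 2, …
Feb 11, 2056 is 35 days after the start; 35 ÷ 7 = 5 remainder 0. First occurrence in the window: #6 on Feb 11, 2056 (5×7 = 35 days in).
May 25, 2056 is 139 days after the start; 139 ÷ 7 = 19 remainder 6. Last occurrence in the window: #20 on May 19, 2056.
Occurrences #6 through #20: 15 in total.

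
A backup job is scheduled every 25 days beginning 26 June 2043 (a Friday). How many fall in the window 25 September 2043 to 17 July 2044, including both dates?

12

Occurrences land 25·i days after 26 June 2043 for i = 0, 1, 2, …
25 September 2043 is 91 days after the start; 91 ÷ 25 = 3 remainder 16; since the remainder is 16, round up to i = 4. First occurrence in the window: #5 on 4 October 2043 (4×25 = 100 days in).
17 July 2044 is 387 days after the start; 387 ÷ 25 = 15 remainder 12. Last occurrence in the window: #16 on 5 July 2044.
Occurrences #5 through #16: 12 in total.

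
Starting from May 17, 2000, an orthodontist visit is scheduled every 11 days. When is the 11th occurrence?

The 11th occurrence is 10 intervals after the first: 10 × 11 = 110 days after May 17, 2000.
May has 31 days — 14 days to the end of May leaves 96.
Jun has 30 days (66 left).
Jul has 31 days (35 left).
Aug has 31 days (4 left).
4 days into Sep → Sep 4, 2000.

Sep 4, 2000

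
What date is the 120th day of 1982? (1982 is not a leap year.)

30 April 1982

January has 31 days (120 − 31 = 89 remain).
February has 28 days (89 − 28 = 61 remain).
March has 31 days (61 − 31 = 30 remain).
30 into April → April 30.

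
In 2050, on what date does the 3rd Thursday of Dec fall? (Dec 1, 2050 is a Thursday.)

Dec 2050 begins on a Thursday, so the first Thursday is Dec 1.
The 3rd Thursday is 2 weeks later: 1 + 14 = 15.

Dec 15, 2050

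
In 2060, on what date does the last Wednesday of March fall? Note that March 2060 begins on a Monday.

2060-03-31

March 2060 begins on a Monday, so the first Wednesday is March 3 (2 days later).
March 2060 has 31 days. Adding weeks: 3, 10, 17, 24, 31 — the last one ≤ 31 is the 31st.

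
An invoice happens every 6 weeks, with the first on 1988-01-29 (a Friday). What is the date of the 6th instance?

The 6th occurrence is 5 intervals after the first: 5 × 42 = 210 days after 1988-01-29.
January has 31 days — 2 days to the end of January leaves 208.
February has 29 days (179 left).
March has 31 days (148 left).
April has 30 days (118 left).
May has 31 days (87 left).
June has 30 days (57 left).
July has 31 days (26 left).
26 days into August → 1988-08-26.

1988-08-26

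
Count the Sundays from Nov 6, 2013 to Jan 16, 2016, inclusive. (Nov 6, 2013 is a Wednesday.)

Nov 6, 2013 is a Wednesday; the first Sunday on or after it is Nov 10, 2013 (4 days later).
From Nov 10, 2013 to Jan 16, 2016: 51 + 365 + 365 + 16 = 797 days (rest of 2013, 2014, 2015, to Jan 16, 2016 in 2016).
797 ÷ 7 = 113 full weeks with remainder 6, so 113 more Sundays after the first → 114.

114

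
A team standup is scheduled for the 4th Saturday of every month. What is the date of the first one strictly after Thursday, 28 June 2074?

28 July 2074

June 2074 starts on a Friday; its first Saturday is the 2nd, so the 4th Saturday is the 23rd — 23 June 2074.
That is not after 28 June 2074, so look at July 2074.
July 2074 starts on a Sunday; its first Saturday is the 7th, so the 4th Saturday is the 28th — 28 July 2074.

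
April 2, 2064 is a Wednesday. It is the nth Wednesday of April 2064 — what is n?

1st

Day 2 falls in week ⌈2/7⌉ of the month.
Days 1–7 hold the 1st Wednesday, 8–14 the 2nd, 15–21 the 3rd, 22–28 the 4th, 29–31 the 5th.
2 is in the range for the 1st.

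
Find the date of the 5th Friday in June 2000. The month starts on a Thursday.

June 2000 begins on a Thursday, so the first Friday is June 2 (1 day later).
The 5th Friday is 4 weeks later: 2 + 28 = 30.

30 June 2000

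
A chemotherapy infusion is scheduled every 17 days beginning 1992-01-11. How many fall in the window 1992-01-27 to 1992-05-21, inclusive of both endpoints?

Occurrences land 17·i days after 1992-01-11 for i = 0, 1, 2, …
1992-01-27 is 16 days after the start; 16 ÷ 17 = 0 remainder 16; since the remainder is 16, round up to i = 1. First occurrence in the window: #2 on 1992-01-28 (1×17 = 17 days in).
1992-05-21 is 131 days after the start; 131 ÷ 17 = 7 remainder 12. Last occurrence in the window: #8 on 1992-05-09.
Occurrences #2 through #8: 7 in total.

7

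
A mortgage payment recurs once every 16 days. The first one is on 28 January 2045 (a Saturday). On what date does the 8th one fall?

20 May 2045

The 8th occurrence is 7 intervals after the first: 7 × 16 = 112 days after 28 January 2045.
January has 31 days — 3 days to the end of January leaves 109.
February has 28 days (81 left).
March has 31 days (50 left).
April has 30 days (20 left).
20 days into May → 20 May 2045.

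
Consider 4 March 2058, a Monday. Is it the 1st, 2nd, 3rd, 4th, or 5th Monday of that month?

Day 4 falls in week ⌈4/7⌉ of the month.
Days 1–7 hold the 1st Monday, 8–14 the 2nd, 15–21 the 3rd, 22–28 the 4th, 29–31 the 5th.
4 is in the range for the 1st.

1st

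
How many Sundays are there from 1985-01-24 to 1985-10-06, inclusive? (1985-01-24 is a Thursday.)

37

1985-01-24 is a Thursday; the first Sunday on or after it is 1985-01-27 (3 days later).
From 1985-01-27 to 1985-10-06: 4 + 28 + 31 + 30 + 31 + 30 + 31 + 31 + 30 + 6 = 252 days (rest of January, February, March, April, May, June, July, August, September, October).
252 ÷ 7 = 36 full weeks with remainder 0, so 36 more Sundays after the first → 37.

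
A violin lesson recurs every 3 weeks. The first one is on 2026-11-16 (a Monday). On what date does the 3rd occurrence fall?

The 3rd occurrence is 2 intervals after the first: 2 × 21 = 42 days after 2026-11-16.
November has 30 days — 14 days to the end of November leaves 28.
28 days into December → 2026-12-28.

2026-12-28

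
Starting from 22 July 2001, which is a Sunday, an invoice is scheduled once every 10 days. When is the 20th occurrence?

The 20th occurrence is 19 intervals after the first: 19 × 10 = 190 days after 22 July 2001.
July has 31 days — 9 days to the end of July leaves 181.
August has 31 days (150 left).
September has 30 days (120 left).
October has 31 days (89 left).
November has 30 days (59 left).
December has 31 days (28 left).
28 days into January → 28 January 2002.

28 January 2002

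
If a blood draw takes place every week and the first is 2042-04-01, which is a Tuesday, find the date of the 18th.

The 18th occurrence is 17 intervals after the first: 17 × 7 = 119 days after 2042-04-01.
April has 30 days — 29 days to the end of April leaves 90.
May has 31 days (59 left).
June has 30 days (29 left).
29 days into July → 2042-07-29.

2042-07-29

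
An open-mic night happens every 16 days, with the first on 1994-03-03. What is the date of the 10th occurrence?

The 10th occurrence is 9 intervals after the first: 9 × 16 = 144 days after 1994-03-03.
March has 31 days — 28 days to the end of March leaves 116.
April has 30 days (86 left).
May has 31 days (55 left).
June has 30 days (25 left).
25 days into July → 1994-07-25.

1994-07-25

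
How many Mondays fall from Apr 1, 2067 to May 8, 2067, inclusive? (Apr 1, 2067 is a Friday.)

5

Apr 1, 2067 is a Friday; the first Monday on or after it is Apr 4, 2067 (3 days later).
From Apr 4, 2067 to May 8, 2067: 26 + 8 = 34 days (rest of Apr, May).
34 ÷ 7 = 4 full weeks with remainder 6, so 4 more Mondays after the first → 5.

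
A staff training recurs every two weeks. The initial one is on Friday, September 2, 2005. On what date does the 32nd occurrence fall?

The 32nd occurrence is 31 intervals after the first: 31 × 14 = 434 days after September 2, 2005.
September has 30 days — 28 days to the end of September leaves 406.
From end of September to end of 2005 is 92 days (314 left).
January has 31 days (283 left).
February has 28 days (255 left).
March has 31 days (224 left).
April has 30 days (194 left).
May has 31 days (163 left).
June has 30 days (133 left).
July has 31 days (102 left).
August has 31 days (71 left).
September has 30 days (41 left).
October has 31 days (10 left).
10 days into November → November 10, 2006.

November 10, 2006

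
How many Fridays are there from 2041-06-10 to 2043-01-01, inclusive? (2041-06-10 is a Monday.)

2041-06-10 is a Monday; the first Friday on or after it is 2041-06-14 (4 days later).
From 2041-06-14 to 2043-01-01: 200 + 365 + 1 = 566 days (rest of 2041, 2042, to 2043-01-01 in 2043).
566 ÷ 7 = 80 full weeks with remainder 6, so 80 more Fridays after the first → 81.

81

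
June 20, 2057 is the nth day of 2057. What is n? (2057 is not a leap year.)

Days in months before June: 31 + 28 + 31 + 30 + 31 = 151.
Plus 20 days into June → day 171.

171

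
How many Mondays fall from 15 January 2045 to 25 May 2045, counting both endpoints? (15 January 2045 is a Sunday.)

19

15 January 2045 is a Sunday; the first Monday on or after it is 16 January 2045 (1 day later).
From 16 January 2045 to 25 May 2045: 15 + 28 + 31 + 30 + 25 = 129 days (rest of January, February, March, April, May).
129 ÷ 7 = 18 full weeks with remainder 3, so 18 more Mondays after the first → 19.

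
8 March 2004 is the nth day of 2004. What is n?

Days in months before March: 31 + 29 = 60.
Plus 8 days into March → day 68.

68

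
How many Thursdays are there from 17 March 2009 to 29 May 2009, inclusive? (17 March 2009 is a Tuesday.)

17 March 2009 is a Tuesday; the first Thursday on or after it is 19 March 2009 (2 days later).
From 19 March 2009 to 29 May 2009: 12 + 30 + 29 = 71 days (rest of March, April, May).
71 ÷ 7 = 10 full weeks with remainder 1, so 10 more Thursdays after the first → 11.

11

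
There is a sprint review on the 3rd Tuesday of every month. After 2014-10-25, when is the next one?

October 2014 starts on a Wednesday; its first Tuesday is the 7th, so the 3rd Tuesday is the 21st — 2014-10-21.
That is not after 2014-10-25, so look at November 2014.
November 2014 starts on a Saturday; its first Tuesday is the 4th, so the 3rd Tuesday is the 18th — 2014-11-18.

2014-11-18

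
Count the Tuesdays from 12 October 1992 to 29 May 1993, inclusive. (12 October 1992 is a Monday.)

12 October 1992 is a Monday; the first Tuesday on or after it is 13 October 1992 (1 day later).
From 13 October 1992 to 29 May 1993: 18 + 30 + 31 + 31 + 28 + 31 + 30 + 29 = 228 days (rest of October, November, December, January, February, March, April, May).
228 ÷ 7 = 32 full weeks with remainder 4, so 32 more Tuesdays after the first → 33.

33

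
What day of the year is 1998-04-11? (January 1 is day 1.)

Days in months before April: 31 + 28 + 31 = 90.
Plus 11 days into April → day 101.

101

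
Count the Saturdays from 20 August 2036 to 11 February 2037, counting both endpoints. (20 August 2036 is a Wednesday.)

20 August 2036 is a Wednesday; the first Saturday on or after it is 23 August 2036 (3 days later).
From 23 August 2036 to 11 February 2037: 8 + 30 + 31 + 30 + 31 + 31 + 11 = 172 days (rest of August, September, October, November, December, January, February).
172 ÷ 7 = 24 full weeks with remainder 4, so 24 more Saturdays after the first → 25.

25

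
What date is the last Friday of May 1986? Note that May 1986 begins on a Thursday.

May 1986 begins on a Thursday, so the first Friday is May 2 (1 day later).
May 1986 has 31 days. Adding weeks: 2, 9, 16, 23, 30 — the last one ≤ 31 is the 30th.

30 May 1986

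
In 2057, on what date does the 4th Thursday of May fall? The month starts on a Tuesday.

May 2057 begins on a Tuesday, so the first Thursday is May 3 (2 days later).
The 4th Thursday is 3 weeks later: 3 + 21 = 24.

May 24, 2057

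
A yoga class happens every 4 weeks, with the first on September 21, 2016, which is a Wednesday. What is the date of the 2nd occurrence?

The 2nd occurrence is 1 interval after the first: 1 × 28 = 28 days after September 21, 2016.
September has 30 days — 9 days to the end of September leaves 19.
19 days into October → October 19, 2016.

October 19, 2016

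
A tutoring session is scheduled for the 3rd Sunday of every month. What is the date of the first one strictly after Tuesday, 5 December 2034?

17 December 2034

December 2034 starts on a Friday; its first Sunday is the 3rd, so the 3rd Sunday is the 17th — 17 December 2034.
17 December 2034 is after 5 December 2034, so that is the next one.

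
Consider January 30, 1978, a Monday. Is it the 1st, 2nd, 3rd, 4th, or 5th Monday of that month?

5th

Day 30 falls in week ⌈30/7⌉ of the month.
Days 1–7 hold the 1st Monday, 8–14 the 2nd, 15–21 the 3rd, 22–28 the 4th, 29–31 the 5th.
30 is in the range for the 5th.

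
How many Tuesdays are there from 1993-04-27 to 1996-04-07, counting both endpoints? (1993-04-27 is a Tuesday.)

1993-04-27 is a Tuesday; the first Tuesday on or after it is 1993-04-27.
From 1993-04-27 to 1996-04-07: 248 + 365 + 365 + 98 = 1076 days (rest of 1993, 1994, 1995, to 1996-04-07 in 1996).
1076 ÷ 7 = 153 full weeks with remainder 5, so 153 more Tuesdays after the first → 154.

154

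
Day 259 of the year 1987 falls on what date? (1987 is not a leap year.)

September 16, 1987

January has 31 days (259 − 31 = 228 remain).
February has 28 days (228 − 28 = 200 remain).
March has 31 days (200 − 31 = 169 remain).
April has 30 days (169 − 30 = 139 remain).
May has 31 days (139 − 31 = 108 remain).
June has 30 days (108 − 30 = 78 remain).
July has 31 days (78 − 31 = 47 remain).
August has 31 days (47 − 31 = 16 remain).
16 into September → September 16.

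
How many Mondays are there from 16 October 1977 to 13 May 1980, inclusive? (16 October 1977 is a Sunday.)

16 October 1977 is a Sunday; the first Monday on or after it is 17 October 1977 (1 day later).
From 17 October 1977 to 13 May 1980: 75 + 365 + 365 + 134 = 939 days (rest of 1977, 1978, 1979, to 13 May 1980 in 1980).
939 ÷ 7 = 134 full weeks with remainder 1, so 134 more Mondays after the first → 135.

135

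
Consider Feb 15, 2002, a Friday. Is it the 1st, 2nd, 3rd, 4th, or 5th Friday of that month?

3rd

Day 15 falls in week ⌈15/7⌉ of the month.
Days 1–7 hold the 1st Friday, 8–14 the 2nd, 15–21 the 3rd, 22–28 the 4th, 29–31 the 5th.
15 is in the range for the 3rd.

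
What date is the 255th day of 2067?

Sep 12, 2067

Jan has 31 days (255 − 31 = 224 remain).
Feb has 28 days (224 − 28 = 196 remain).
Mar has 31 days (196 − 31 = 165 remain).
Apr has 30 days (165 − 30 = 135 remain).
May has 31 days (135 − 31 = 104 remain).
Jun has 30 days (104 − 30 = 74 remain).
Jul has 31 days (74 − 31 = 43 remain).
Aug has 31 days (43 − 31 = 12 remain).
12 into Sep → Sep 12.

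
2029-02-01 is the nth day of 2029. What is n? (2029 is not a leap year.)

Days in months before February: 31 = 31.
Plus 1 day into February → day 32.

32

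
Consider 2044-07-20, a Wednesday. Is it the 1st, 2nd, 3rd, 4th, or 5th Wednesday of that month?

3rd

Day 20 falls in week ⌈20/7⌉ of the month.
Days 1–7 hold the 1st Wednesday, 8–14 the 2nd, 15–21 the 3rd, 22–28 the 4th, 29–31 the 5th.
20 is in the range for the 3rd.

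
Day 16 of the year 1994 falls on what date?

Jan 16, 1994

16 into Jan → Jan 16.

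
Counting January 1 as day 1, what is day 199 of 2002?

18 July 2002

January has 31 days (199 − 31 = 168 remain).
February has 28 days (168 − 28 = 140 remain).
March has 31 days (140 − 31 = 109 remain).
April has 30 days (109 − 30 = 79 remain).
May has 31 days (79 − 31 = 48 remain).
June has 30 days (48 − 30 = 18 remain).
18 into July → July 18.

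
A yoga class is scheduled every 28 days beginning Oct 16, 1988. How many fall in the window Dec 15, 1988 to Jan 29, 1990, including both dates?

Occurrences land 28·i days after Oct 16, 1988 for i = 0, 1, 2, …
Dec 15, 1988 is 60 days after the start; 60 ÷ 28 = 2 remainder 4; since the remainder is 4, round up to i = 3. First occurrence in the window: #4 on Jan 8, 1989 (3×28 = 84 days in).
Jan 29, 1990 is 470 days after the start; 470 ÷ 28 = 16 remainder 22. Last occurrence in the window: #17 on Jan 7, 1990.
Occurrences #4 through #17: 14 in total.

14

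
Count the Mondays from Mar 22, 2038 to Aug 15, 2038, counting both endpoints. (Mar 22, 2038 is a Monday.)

Mar 22, 2038 is a Monday; the first Monday on or after it is Mar 22, 2038.
From Mar 22, 2038 to Aug 15, 2038: 9 + 30 + 31 + 30 + 31 + 15 = 146 days (rest of Mar, Apr, May, Jun, Jul, Aug).
146 ÷ 7 = 20 full weeks with remainder 6, so 20 more Mondays after the first → 21.

21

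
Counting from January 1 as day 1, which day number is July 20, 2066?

Days in months before July: 31 + 28 + 31 + 30 + 31 + 30 = 181.
Plus 20 days into July → day 201.

201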